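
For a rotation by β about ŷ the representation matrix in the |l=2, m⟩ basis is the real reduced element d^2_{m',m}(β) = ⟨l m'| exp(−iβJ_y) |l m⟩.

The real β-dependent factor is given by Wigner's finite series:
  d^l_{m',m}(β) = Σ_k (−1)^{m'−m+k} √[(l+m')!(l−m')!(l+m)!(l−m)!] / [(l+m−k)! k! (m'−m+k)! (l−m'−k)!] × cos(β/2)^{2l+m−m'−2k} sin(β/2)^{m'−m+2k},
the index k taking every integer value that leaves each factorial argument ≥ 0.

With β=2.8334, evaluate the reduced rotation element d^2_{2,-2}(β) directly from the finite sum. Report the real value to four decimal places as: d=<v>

d=0.9534

d^2_{2,-2}(β=2.8334) via Wigner's sum:
With c≡cos(β/2)=0.153487 and s≡sin(β/2)=0.988151, N=[24·1·1·24]^{1/2}=24.000000
Admissible k: 0..0 (factorial args all ≥0)
  k=0: (−1)^4·24.0000/(24)·0.1535^0·0.9882^4 = +0.953438
d^2_{2,-2}(2.8334) = +0.953438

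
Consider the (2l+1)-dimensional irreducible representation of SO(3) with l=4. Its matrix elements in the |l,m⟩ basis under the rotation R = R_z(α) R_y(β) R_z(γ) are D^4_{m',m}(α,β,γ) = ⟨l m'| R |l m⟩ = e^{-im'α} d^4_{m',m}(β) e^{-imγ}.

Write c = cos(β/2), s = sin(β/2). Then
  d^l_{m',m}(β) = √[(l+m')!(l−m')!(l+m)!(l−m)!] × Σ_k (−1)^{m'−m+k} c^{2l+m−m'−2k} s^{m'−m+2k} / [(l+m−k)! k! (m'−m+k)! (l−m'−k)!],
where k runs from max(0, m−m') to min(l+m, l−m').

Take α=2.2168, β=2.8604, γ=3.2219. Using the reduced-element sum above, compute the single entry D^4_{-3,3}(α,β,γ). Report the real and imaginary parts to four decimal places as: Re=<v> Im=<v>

Re=0.7879 Im=0.1000

D^4_{-3,3}(2.2168,2.8604,3.2219) = e^{-i·-3·2.2168}·d^4_{-3,3}(2.8604)·e^{-i·3·3.2219}. Compute d first:
Half-angle: c=0.140134, s=0.990133. N=√(1·5040·5040·1)=5040.000000
The bounds max(0,m−m')=6 and min(l+m,l−m')=7 give 2 terms
  k=6: (−1)^0·5040.0000/(720)·0.1401^2·0.9901^6 = +0.129522
  k=7: (−1)^1·5040.0000/(5040)·0.1401^0·0.9901^8 = -0.923734
d^4_{-3,3}(2.8604) = +0.129522 -0.923734 = -0.794212
Phases: e^{-i·(-3)·2.2168}=+0.933331+0.359017i, e^{-i·(3)·3.2219}=-0.971118+0.238598i ⇒ D=+0.787887+0.100037i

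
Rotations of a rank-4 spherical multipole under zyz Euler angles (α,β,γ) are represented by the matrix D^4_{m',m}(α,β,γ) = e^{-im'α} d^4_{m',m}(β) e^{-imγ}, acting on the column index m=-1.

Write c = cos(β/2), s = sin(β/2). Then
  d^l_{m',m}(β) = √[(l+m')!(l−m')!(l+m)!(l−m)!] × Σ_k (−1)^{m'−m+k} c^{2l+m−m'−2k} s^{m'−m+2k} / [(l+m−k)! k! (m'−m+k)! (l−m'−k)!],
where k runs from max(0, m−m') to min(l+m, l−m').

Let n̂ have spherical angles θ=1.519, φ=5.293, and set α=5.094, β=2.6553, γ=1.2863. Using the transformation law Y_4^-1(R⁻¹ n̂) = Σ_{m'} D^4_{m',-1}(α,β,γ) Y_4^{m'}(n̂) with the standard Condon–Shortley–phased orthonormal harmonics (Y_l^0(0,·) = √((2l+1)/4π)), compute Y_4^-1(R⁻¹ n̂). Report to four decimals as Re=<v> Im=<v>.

Re=0.0213 Im=0.3212

Need the full column D^4_{m',-1} for m'=−4..4 at α=5.094, β=2.6553, γ=1.2863.
cos(β/2)=0.240758, sin(β/2)=0.970585
d^4_{-4,-1}: single k=3 term ⇒ +0.005535;  D = -0.005238+0.001787i
d^4_{-3,-1}: k∈[2..3] ⇒ +0.001456 -0.039443 = -0.037987;  D = +0.024775+0.028797i
d^4_{-2,-1}: k∈[1..3] ⇒ +0.000193 -0.015689 +0.169990 = +0.154494;  D = +0.071167-0.137126i
d^4_{-1,-1}: k∈[0..3] ⇒ +0.000011 -0.002752 +0.089449 -0.484576 = -0.397868;  D = -0.395993-0.038578i
d^4_{0,-1}: k∈[0..3] ⇒ -0.000204 +0.019846 -0.322533 +0.873637 = +0.570746;  D = +0.160193+0.547803i
d^4_{1,-1}: k∈[0..3] ⇒ +0.001835 -0.089449 +0.726864 -0.787535 = -0.148285;  D = +0.116586-0.091629i
d^4_{2,-1}: k∈[0..2] ⇒ -0.010460 +0.254985 -0.828805 = -0.584279;  D = +0.506153+0.291876i
d^4_{3,-1}: k∈[0..1] ⇒ +0.039443 -0.384621 = -0.345177;  D = -0.048668+0.341729i
d^4_{4,-1}: single k=0 term ⇒ -0.089950;  D = -0.087369+0.021394i
Y_4^{m'}(θ=1.519,φ=5.293) and Σ D·Y over m':
  (-0.0052+0.0018i)·(-0.3006-0.3216i)  (+0.0248+0.0288i)·(-0.0636+0.0110i)  (+0.0712-0.1371i)·(+0.1304-0.3003i)  (-0.3960-0.0386i)·(-0.0400-0.0610i)  (+0.1602+0.5478i)·(+0.3089+0.0000i)  (+0.1166-0.0916i)·(+0.0400-0.0610i)  (+0.5062+0.2919i)·(+0.1304+0.3003i)  (-0.0487+0.3417i)·(+0.0636+0.0110i)  (-0.0874+0.0214i)·(-0.3006+0.3216i)
Y_4^-1(R⁻¹ n̂) = +0.021269+0.321175i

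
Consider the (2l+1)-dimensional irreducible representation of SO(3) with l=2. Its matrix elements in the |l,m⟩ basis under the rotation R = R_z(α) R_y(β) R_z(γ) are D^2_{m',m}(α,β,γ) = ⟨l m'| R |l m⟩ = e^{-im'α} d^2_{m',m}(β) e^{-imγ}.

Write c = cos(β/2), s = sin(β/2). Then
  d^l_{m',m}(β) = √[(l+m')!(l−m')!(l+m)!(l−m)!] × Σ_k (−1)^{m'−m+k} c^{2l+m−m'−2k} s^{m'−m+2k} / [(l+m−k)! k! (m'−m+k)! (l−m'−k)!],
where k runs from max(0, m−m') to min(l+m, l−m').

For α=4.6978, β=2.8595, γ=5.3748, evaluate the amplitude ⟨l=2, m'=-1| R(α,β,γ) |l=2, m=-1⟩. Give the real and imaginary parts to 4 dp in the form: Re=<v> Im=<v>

Re=0.0460 Im=0.0348

D^2_{-1,-1}(4.6978,2.8595,5.3748) = e^{-i·-1·4.6978}·d^2_{-1,-1}(2.8595)·e^{-i·-1·5.3748}. Compute d first:
c=cos(2.8595/2)=0.140579, s=sin(2.8595/2)=0.990069; N=√[1·6·1·6]=6.000000
Admissible k: 0..1 (factorial args all ≥0)
  k=0: (−1)^0·6.0000/(6)·0.1406^4·0.9901^0 = +0.000391
  k=1: (−1)^1·6.0000/(2)·0.1406^2·0.9901^2 = -0.058116
d^2_{-1,-1}(2.8595) = +0.000391 -0.058116 = -0.057725
D = (-0.014588-0.999894i)·(-0.057725)·(+0.615020-0.788512i) = +0.046030+0.034834i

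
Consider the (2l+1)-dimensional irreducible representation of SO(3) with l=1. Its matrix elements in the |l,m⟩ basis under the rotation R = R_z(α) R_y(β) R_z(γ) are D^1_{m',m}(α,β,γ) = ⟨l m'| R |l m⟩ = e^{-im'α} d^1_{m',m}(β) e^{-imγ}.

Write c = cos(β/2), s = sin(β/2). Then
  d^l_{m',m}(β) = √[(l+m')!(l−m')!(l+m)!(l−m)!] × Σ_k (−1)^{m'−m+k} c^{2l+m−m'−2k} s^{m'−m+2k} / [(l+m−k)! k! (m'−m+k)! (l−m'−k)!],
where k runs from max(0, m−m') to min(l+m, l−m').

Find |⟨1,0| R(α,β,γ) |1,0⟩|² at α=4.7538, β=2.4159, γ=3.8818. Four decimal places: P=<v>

First d^1_{0,0}(β=2.4159), then the phase factors e^{-i(0)α} and e^{-i(0)γ}:
c=cos(2.4159/2)=0.354937, s=sin(2.4159/2)=0.934890; N=√[1·1·1·1]=1.000000
k: max(0,(0)−(0))=0 … min(1+(0),1−(0))=1
  k=0: (−1)^0·1.0000/(1)·0.3549^2·0.9349^0 = +0.125980
  k=1: (−1)^1·1.0000/(1)·0.3549^0·0.9349^2 = -0.874020
d^1_{0,0}(2.4159) = +0.125980 -0.874020 = -0.748040
|D^1_{0,0}|² = |d^1_{0,0}(β)|² = (-0.748040)² = 0.559564 (the z-rotation phases have unit modulus)

P=0.5596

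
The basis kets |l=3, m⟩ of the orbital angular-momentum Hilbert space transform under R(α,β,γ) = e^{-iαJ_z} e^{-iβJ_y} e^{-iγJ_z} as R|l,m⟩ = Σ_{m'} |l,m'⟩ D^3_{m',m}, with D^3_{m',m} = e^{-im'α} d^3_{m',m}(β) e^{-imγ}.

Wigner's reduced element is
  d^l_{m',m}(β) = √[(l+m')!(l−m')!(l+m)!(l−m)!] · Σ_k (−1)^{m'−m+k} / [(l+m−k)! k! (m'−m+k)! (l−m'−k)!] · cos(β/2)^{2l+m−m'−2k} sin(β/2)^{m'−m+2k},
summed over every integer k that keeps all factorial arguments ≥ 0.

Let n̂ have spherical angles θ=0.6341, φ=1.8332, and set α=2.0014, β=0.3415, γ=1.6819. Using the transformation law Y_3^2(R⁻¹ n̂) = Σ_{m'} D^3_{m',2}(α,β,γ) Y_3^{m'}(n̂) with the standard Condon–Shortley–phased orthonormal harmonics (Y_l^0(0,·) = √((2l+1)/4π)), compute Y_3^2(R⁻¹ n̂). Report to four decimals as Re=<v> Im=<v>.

Need the full column D^3_{m',2} for m'=−3..3 at α=2.0014, β=0.3415, γ=1.6819.
cos(β/2)=0.985458, sin(β/2)=0.169921
d^3_{-3,2}: single k=5 term ⇒ +0.000342;  D = -0.000300+0.000164i
d^3_{-2,2}: k∈[4..5] ⇒ +0.004048 -0.000024 = +0.004024;  D = +0.003230+0.002400i
d^3_{-1,2}: k∈[3..4] ⇒ +0.029695 -0.000441 = +0.029254;  D = +0.006052-0.028621i
d^3_{0,2}: k∈[2..3] ⇒ +0.149145 -0.004434 = +0.144711;  D = -0.141153+0.031892i
d^3_{1,2}: k∈[1..2] ⇒ +0.499388 -0.029695 = +0.469693;  D = +0.285302+0.373114i
d^3_{2,2}: k∈[0..1] ⇒ +0.915857 -0.136150 = +0.779707;  D = +0.365148-0.688919i
d^3_{3,2}: single k=0 term ⇒ -0.386824;  D = +0.386201+0.021951i
Y_3^{m'}(θ=0.6341,φ=1.8332) and Σ D·Y over m':
  (-0.0003+0.0002i)·(+0.0615+0.0612i)  (+0.0032+0.0024i)·(-0.2501+0.1448i)  (+0.0061-0.0286i)·(-0.1115-0.4151i)  (-0.1412+0.0319i)·(+0.0737+0.0000i)  (+0.2853+0.3731i)·(+0.1115-0.4151i)  (+0.3651-0.6889i)·(-0.2501-0.1448i)  (+0.3862+0.0220i)·(-0.0615+0.0612i)
Y_3^2(R⁻¹ n̂) = -0.053586+0.067776i

Re=-0.0536 Im=0.0678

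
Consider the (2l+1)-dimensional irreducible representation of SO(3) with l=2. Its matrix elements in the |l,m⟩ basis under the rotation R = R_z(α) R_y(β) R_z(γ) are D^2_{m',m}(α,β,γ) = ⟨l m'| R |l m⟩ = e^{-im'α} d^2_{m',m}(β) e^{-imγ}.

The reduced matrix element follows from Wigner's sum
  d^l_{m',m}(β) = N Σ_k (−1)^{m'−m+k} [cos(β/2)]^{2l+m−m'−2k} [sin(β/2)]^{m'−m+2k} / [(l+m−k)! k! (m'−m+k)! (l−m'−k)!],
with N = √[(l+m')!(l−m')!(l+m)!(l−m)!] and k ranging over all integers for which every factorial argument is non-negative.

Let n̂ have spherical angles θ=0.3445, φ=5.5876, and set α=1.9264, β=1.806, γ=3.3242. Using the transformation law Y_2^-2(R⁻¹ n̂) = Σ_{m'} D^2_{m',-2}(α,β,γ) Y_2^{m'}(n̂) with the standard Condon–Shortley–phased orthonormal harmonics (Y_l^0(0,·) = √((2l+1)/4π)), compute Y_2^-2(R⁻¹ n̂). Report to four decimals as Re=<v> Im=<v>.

Need the full column D^2_{m',-2} for m'=−2..2 at α=1.9264, β=1.806, γ=3.3242.
cos(β/2)=0.619257, sin(β/2)=0.785188
d^2_{-2,-2}: single k=0 term ⇒ +0.147057;  D = -0.069776-0.129449i
d^2_{-1,-2}: single k=0 term ⇒ -0.372921;  D = +0.246128-0.280163i
d^2_{0,-2}: single k=0 term ⇒ +0.579116;  D = +0.540921+0.206831i
d^2_{1,-2}: single k=0 term ⇒ -0.599546;  D = -0.005762+0.599518i
d^2_{2,-2}: single k=0 term ⇒ +0.380098;  D = -0.357573+0.128903i
Y_2^{m'}(θ=0.3445,φ=5.5876) and Σ D·Y over m':
  (-0.0698-0.1294i)·(+0.0079+0.0433i)  (+0.2461-0.2802i)·(+0.1885+0.1574i)  (+0.5409+0.2068i)·(+0.5229+0.0000i)  (-0.0058+0.5995i)·(-0.1885+0.1574i)  (-0.3576+0.1289i)·(+0.0079-0.0433i)
Y_2^-2(R⁻¹ n̂) = +0.287892-0.007399i

Re=0.2879 Im=-0.0074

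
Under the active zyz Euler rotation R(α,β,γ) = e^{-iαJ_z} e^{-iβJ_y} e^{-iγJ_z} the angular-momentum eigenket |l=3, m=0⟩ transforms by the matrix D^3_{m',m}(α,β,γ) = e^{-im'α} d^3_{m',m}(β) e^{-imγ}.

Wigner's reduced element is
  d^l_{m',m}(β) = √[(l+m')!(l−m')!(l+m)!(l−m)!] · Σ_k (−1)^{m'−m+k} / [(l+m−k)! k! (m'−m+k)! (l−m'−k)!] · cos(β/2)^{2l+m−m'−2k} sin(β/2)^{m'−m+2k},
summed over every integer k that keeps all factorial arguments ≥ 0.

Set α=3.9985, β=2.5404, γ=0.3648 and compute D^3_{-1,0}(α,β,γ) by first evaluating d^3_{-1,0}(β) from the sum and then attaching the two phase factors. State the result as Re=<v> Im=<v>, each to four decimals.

Re=-0.3849 Im=-0.4443

First d^3_{-1,0}(β=2.5404), then the phase factors e^{-i(-1)α} and e^{-i(0)γ}:
With c≡cos(β/2)=0.296090 and s≡sin(β/2)=0.955160, N=[2·24·6·6]^{1/2}=41.569219
The bounds max(0,m−m')=1 and min(l+m,l−m')=3 give 3 terms
  k=1: (−1)^0·41.5692/(12)·0.2961^5·0.9552^1 = +0.007530
  k=2: (−1)^1·41.5692/(4)·0.2961^3·0.9552^3 = -0.235077
  k=3: (−1)^2·41.5692/(12)·0.2961^1·0.9552^5 = +0.815446
d^3_{-1,0}(2.5404) = +0.007530 -0.235077 +0.815446 = +0.587898
Phases: e^{-i·(-1)·3.9985}=-0.654778-0.755821i, e^{-i·(0)·0.3648}=+1.000000+0.000000i ⇒ D=-0.384943-0.444346i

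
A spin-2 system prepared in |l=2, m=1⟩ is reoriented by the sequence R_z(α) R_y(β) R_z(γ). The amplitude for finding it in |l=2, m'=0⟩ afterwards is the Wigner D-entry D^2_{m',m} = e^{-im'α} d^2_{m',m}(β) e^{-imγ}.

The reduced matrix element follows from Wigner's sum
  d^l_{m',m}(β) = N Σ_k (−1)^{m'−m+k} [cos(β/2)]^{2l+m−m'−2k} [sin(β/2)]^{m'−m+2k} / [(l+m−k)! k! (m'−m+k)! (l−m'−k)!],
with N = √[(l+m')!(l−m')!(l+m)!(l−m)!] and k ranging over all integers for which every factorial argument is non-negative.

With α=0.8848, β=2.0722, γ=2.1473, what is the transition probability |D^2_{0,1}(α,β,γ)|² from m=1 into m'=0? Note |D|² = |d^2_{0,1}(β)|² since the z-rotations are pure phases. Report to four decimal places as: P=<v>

D^2_{0,1}(0.8848,2.0722,2.1473) = e^{-i·0·0.8848}·d^2_{0,1}(2.0722)·e^{-i·1·2.1473}. Compute d first:
Half-angle: c=0.509580, s=0.860423. N=√(2·2·6·1)=4.898979
k: max(0,(1)−(0))=1 … min(2+(1),2−(0))=2
  k=1: (−1)^0·4.8990/(2)·0.5096^3·0.8604^1 = +0.278885
  k=2: (−1)^1·4.8990/(2)·0.5096^1·0.8604^3 = -0.795105
d^2_{0,1}(2.0722) = +0.278885 -0.795105 = -0.516220
|D^2_{0,1}|² = |d^2_{0,1}(β)|² = (-0.516220)² = 0.266484 (the z-rotation phases have unit modulus)

P=0.2665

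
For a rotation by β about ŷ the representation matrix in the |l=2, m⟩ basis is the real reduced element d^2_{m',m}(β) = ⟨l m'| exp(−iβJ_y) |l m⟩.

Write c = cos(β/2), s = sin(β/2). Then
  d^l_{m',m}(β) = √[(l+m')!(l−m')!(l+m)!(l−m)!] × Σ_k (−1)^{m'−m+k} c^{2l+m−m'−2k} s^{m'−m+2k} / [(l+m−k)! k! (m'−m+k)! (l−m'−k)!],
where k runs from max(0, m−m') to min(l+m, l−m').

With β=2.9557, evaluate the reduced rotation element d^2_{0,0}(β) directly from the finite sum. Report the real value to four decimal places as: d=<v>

d=0.9488

d^2_{0,0}(β=2.9557) via Wigner's sum:
c=cos(2.9557/2)=0.092813, s=sin(2.9557/2)=0.995684; N=√[2·2·2·2]=4.000000
k∈{0,1,2} keeps every argument non-negative
  k=0: (−1)^0·4.0000/(4)·0.0928^4·0.9957^0 = +0.000074
  k=1: (−1)^1·4.0000/(1)·0.0928^2·0.9957^2 = -0.034160
  k=2: (−1)^2·4.0000/(4)·0.0928^0·0.9957^4 = +0.982846
d^2_{0,0}(2.9557) = +0.000074 -0.034160 +0.982846 = +0.948760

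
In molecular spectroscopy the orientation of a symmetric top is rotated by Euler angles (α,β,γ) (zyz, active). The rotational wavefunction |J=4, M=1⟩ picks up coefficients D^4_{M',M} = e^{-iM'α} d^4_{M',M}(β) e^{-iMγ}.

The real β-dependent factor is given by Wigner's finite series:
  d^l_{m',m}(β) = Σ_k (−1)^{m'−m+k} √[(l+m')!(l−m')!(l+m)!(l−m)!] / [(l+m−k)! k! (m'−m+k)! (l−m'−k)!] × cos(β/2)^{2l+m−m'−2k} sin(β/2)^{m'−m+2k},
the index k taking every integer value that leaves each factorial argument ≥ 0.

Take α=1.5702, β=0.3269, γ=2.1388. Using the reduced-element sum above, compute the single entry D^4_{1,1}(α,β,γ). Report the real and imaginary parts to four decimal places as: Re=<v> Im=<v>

Split into d^4_{1,1}(β=0.3269) × two z-phases.
Half-angle: c=0.986672, s=0.162723. N=√(120·6·120·6)=720.000000
Admissible k: 0..3 (factorial args all ≥0)
  k=0: (−1)^0·720.0000/(720)·0.9867^8·0.1627^0 = +0.898218
  k=1: (−1)^1·720.0000/(48)·0.9867^6·0.1627^2 = -0.366460
  k=2: (−1)^2·720.0000/(24)·0.9867^4·0.1627^4 = +0.019935
  k=3: (−1)^3·720.0000/(72)·0.9867^2·0.1627^6 = -0.000181
d^4_{1,1}(0.3269) = +0.898218 -0.366460 +0.019935 -0.000181 = +0.551512
Phases: e^{-i·(1)·1.5702}=+0.000596-1.000000i, e^{-i·(1)·2.1388}=-0.537950-0.842977i ⇒ D=-0.465088+0.296409i

Re=-0.4651 Im=0.2964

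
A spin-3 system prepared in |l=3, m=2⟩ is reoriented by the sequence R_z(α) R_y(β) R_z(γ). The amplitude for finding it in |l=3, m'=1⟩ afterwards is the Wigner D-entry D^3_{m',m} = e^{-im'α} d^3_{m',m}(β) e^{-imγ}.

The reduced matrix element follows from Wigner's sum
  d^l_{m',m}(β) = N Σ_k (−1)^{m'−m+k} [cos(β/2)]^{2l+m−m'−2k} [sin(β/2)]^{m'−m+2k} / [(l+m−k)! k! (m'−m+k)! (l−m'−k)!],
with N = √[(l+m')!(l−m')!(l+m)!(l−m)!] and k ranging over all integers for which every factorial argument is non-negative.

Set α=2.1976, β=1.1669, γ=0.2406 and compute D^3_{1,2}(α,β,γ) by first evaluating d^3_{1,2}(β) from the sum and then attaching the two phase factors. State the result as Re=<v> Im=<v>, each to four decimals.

D^3_{1,2}(2.1976,1.1669,0.2406) = e^{-i·1·2.1976}·d^3_{1,2}(1.1669)·e^{-i·2·0.2406}. Compute d first:
Half-angle: c=0.834567, s=0.550906. N=√(24·2·120·1)=75.894664
k: max(0,(2)−(1))=1 … min(3+(2),3−(1))=2
  k=1: (−1)^0·75.8947/(24)·0.8346^5·0.5509^1 = +0.705316
  k=2: (−1)^1·75.8947/(12)·0.8346^3·0.5509^3 = -0.614677
d^3_{1,2}(1.1669) = +0.705316 -0.614677 = +0.090639
Attach z-rotation phases: D = e^{-i(1)(2.1976)}·(+0.090639)·e^{-i(2)(0.2406)} = -0.081105-0.040466i

Re=-0.0811 Im=-0.0405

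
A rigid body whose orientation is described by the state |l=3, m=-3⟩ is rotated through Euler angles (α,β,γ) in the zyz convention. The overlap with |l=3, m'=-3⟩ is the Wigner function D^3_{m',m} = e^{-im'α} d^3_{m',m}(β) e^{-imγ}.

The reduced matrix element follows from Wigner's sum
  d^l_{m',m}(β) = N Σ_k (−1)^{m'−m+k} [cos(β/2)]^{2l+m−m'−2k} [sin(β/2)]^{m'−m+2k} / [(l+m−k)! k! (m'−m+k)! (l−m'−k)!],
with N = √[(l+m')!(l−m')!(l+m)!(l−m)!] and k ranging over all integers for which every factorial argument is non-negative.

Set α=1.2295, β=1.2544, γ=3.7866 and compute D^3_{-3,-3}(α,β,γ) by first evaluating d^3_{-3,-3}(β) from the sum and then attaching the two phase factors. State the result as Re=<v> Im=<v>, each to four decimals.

Re=-0.2226 Im=0.1727

D^3_{-3,-3}(1.2295,1.2544,3.7866) = e^{-i·-3·1.2295}·d^3_{-3,-3}(1.2544)·e^{-i·-3·3.7866}. Compute d first:
With c≡cos(β/2)=0.809674 and s≡sin(β/2)=0.586880, N=[1·720·1·720]^{1/2}=720.000000
Admissible k: 0..0 (factorial args all ≥0)
  k=0: (−1)^0·720.0000/(720)·0.8097^6·0.5869^0 = +0.281748
d^3_{-3,-3}(1.2544) = +0.281748
Attach z-rotation phases: D = e^{-i(-3)(1.2295)}·(+0.281748)·e^{-i(-3)(3.7866)} = -0.222637+0.172670i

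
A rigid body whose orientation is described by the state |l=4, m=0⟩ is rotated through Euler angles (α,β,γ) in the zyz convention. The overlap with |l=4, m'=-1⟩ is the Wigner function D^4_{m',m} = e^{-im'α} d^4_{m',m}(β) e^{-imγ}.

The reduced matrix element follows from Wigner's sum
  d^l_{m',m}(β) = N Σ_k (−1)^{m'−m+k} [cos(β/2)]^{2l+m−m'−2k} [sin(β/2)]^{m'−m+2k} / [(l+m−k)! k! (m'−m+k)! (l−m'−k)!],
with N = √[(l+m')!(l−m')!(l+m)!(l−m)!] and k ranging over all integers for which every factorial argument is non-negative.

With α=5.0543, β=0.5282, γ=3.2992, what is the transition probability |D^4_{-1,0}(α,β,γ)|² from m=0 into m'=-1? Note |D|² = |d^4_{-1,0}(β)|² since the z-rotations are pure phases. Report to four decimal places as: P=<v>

P=0.2924

First d^4_{-1,0}(β=0.5282), then the phase factors e^{-i(-1)α} and e^{-i(0)γ}:
Half-angle: c=0.965328, s=0.261041. N=√(6·120·24·24)=643.987578
The bounds max(0,m−m')=1 and min(l+m,l−m')=4 give 4 terms
  k=1: (−1)^0·643.9876/(144)·0.9653^7·0.2610^1 = +0.911899
  k=2: (−1)^1·643.9876/(24)·0.9653^5·0.2610^3 = -0.400096
  k=3: (−1)^2·643.9876/(24)·0.9653^3·0.2610^5 = +0.029257
  k=4: (−1)^3·643.9876/(144)·0.9653^1·0.2610^7 = -0.000357
d^4_{-1,0}(0.5282) = +0.911899 -0.400096 +0.029257 -0.000357 = +0.540703
|D^4_{-1,0}|² = |d^4_{-1,0}(β)|² = (+0.540703)² = 0.292360 (the z-rotation phases have unit modulus)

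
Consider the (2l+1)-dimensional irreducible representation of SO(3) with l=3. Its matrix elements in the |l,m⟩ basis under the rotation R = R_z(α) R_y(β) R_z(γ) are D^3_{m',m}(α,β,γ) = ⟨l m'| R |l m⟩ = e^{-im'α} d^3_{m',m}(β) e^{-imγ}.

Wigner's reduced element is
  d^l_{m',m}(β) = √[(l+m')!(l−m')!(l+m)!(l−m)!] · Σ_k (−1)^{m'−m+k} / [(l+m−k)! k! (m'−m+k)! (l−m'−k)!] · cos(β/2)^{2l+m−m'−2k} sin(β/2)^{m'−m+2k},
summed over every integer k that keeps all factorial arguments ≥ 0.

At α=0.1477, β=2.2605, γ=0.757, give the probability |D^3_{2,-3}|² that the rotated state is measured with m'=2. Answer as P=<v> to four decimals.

P=0.4000

Split into d^3_{2,-3}(β=2.2605) × two z-phases.
Half-angle: c=0.426434, s=0.904519. N=√(120·1·1·720)=293.938769
k∈{0} keeps every argument non-negative
  k=0: (−1)^5·293.9388/(120)·0.4264^1·0.9045^5 = -0.632434
d^3_{2,-3}(2.2605) = -0.632434
|D^3_{2,-3}|² = |d^3_{2,-3}(β)|² = (-0.632434)² = 0.399973 (the z-rotation phases have unit modulus)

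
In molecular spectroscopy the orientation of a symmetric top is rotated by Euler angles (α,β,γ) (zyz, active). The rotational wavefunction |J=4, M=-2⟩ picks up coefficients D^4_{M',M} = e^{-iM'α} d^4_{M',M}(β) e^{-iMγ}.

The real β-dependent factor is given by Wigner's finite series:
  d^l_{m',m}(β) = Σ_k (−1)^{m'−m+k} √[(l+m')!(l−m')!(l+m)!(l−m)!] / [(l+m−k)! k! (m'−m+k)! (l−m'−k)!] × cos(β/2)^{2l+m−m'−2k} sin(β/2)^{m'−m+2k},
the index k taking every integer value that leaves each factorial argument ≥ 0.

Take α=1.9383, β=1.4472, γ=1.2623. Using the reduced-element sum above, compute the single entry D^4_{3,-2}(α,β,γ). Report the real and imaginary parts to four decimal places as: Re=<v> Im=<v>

Re=0.4398 Im=-0.0659

Split into d^4_{3,-2}(β=1.4472) × two z-phases.
Half-angle: c=0.749427, s=0.662087. N=√(5040·1·2·720)=2693.993318
Admissible k: 0..1 (factorial args all ≥0)
  k=0: (−1)^5·2693.9933/(240)·0.7494^3·0.6621^5 = -0.601102
  k=1: (−1)^6·2693.9933/(720)·0.7494^1·0.6621^7 = +0.156386
d^4_{3,-2}(1.4472) = -0.601102 +0.156386 = -0.444716
Phases: e^{-i·(3)·1.9383}=+0.892344+0.451357i, e^{-i·(-2)·1.2623}=-0.815622+0.578585i ⇒ D=+0.439808-0.065889i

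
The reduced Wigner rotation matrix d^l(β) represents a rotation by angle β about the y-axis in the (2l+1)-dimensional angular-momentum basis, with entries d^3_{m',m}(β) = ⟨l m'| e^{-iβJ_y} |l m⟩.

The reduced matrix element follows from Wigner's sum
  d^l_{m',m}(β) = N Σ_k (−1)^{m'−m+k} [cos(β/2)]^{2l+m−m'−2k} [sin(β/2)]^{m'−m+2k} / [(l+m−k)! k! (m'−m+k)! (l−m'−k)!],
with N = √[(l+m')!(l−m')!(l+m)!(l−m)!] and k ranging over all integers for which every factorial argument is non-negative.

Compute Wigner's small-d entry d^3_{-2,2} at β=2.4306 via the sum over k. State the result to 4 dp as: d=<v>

d^3_{-2,2}(β=2.4306) via Wigner's sum:
c=cos(2.4306/2)=0.348056, s=sin(2.4306/2)=0.937474; N=√[1·120·120·1]=120.000000
Admissible k: 4..5 (factorial args all ≥0)
  k=4: (−1)^0·120.0000/(24)·0.3481^2·0.9375^4 = +0.467847
  k=5: (−1)^1·120.0000/(120)·0.3481^0·0.9375^6 = -0.678821
d^3_{-2,2}(2.4306) = +0.467847 -0.678821 = -0.210973

d=-0.2110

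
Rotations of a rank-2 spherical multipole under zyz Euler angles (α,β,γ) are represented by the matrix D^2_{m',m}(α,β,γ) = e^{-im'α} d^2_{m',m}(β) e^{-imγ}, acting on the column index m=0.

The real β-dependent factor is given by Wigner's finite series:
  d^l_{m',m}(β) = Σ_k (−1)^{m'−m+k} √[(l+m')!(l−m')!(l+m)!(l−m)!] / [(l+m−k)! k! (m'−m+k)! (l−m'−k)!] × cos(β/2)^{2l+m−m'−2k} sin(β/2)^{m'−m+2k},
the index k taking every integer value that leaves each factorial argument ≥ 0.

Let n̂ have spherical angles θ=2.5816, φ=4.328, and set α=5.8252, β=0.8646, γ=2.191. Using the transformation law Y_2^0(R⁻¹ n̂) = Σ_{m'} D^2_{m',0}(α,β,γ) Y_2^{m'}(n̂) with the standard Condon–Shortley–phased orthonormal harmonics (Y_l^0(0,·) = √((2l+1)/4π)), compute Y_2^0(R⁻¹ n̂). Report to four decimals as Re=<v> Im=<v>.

Need the full column D^2_{m',0} for m'=−2..2 at α=5.8252, β=0.8646, γ=2.191.
cos(β/2)=0.908005, sin(β/2)=0.418960
d^2_{-2,0}: single k=2 term ⇒ +0.354485;  D = +0.215889-0.281161i
d^2_{-1,0}: k∈[1..2] ⇒ +0.768268 -0.163562 = +0.604706;  D = +0.542388-0.267366i
d^2_{0,0}: k∈[0..2] ⇒ +0.679754 -0.578871 +0.030810 = +0.131693;  D = +0.131693+0.000000i
d^2_{1,0}: k∈[0..1] ⇒ -0.768268 +0.163562 = -0.604706;  D = -0.542388-0.267366i
d^2_{2,0}: single k=0 term ⇒ +0.354485;  D = +0.215889+0.281161i
Y_2^{m'}(θ=2.5816,φ=4.328) and Σ D·Y over m':
  (+0.2159-0.2812i)·(-0.0783-0.0758i)  (+0.5424-0.2674i)·(+0.1304-0.3223i)  (+0.1317+0.0000i)·(+0.3638+0.0000i)  (-0.5424-0.2674i)·(-0.1304-0.3223i)  (+0.2159+0.2812i)·(-0.0783+0.0758i)
Y_2^0(R⁻¹ n̂) = -0.059440-0.000000i

Re=-0.0594 Im=0.0000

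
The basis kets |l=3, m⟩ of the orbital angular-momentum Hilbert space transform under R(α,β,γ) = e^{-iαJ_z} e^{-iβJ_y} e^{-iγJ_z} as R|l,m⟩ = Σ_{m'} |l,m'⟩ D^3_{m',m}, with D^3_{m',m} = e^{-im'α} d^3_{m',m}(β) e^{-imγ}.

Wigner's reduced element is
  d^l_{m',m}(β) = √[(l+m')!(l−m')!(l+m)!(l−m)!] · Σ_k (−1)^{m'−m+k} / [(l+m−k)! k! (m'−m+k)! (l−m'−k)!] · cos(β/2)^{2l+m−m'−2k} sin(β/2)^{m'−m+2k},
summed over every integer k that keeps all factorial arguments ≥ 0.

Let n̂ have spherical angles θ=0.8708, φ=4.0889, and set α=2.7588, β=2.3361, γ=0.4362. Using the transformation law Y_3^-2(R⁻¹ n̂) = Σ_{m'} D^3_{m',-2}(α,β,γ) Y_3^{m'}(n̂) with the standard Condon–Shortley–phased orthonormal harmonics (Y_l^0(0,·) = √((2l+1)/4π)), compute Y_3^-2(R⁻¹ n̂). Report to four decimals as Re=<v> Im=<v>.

Re=0.2582 Im=-0.1317

Need the full column D^3_{m',-2} for m'=−3..3 at α=2.7588, β=2.3361, γ=0.4362.
cos(β/2)=0.391946, sin(β/2)=0.919988
d^3_{-3,-2}: single k=1 term ⇒ +0.020844;  D = -0.020056+0.005680i
d^3_{-2,-2}: k∈[0..1] ⇒ +0.003625 -0.099871 = -0.096246;  D = -0.095697-0.010261i
d^3_{-1,-2}: k∈[0..1] ⇒ -0.026910 +0.296522 = +0.269612;  D = -0.237937-0.126793i
d^3_{0,-2}: k∈[0..1] ⇒ +0.109404 -0.602758 = -0.493354;  D = -0.317222-0.377847i
d^3_{1,-2}: k∈[0..1] ⇒ -0.296522 +0.816841 = +0.520319;  D = -0.161502-0.494620i
d^3_{2,-2}: k∈[0..1] ⇒ +0.550240 -0.606308 = -0.056068;  D = +0.003764-0.055941i
d^3_{3,-2}: single k=0 term ⇒ -0.632722;  D = -0.275202+0.569738i
Y_3^{m'}(θ=0.8708,φ=4.0889) and Σ D·Y over m':
  (-0.0201+0.0057i)·(+0.1784+0.0551i)  (-0.0957-0.0103i)·(-0.1225-0.3651i)  (-0.2379-0.1268i)·(-0.1552+0.2157i)  (-0.3172-0.3778i)·(-0.2224+0.0000i)  (-0.1615-0.4946i)·(+0.1552+0.2157i)  (+0.0038-0.0559i)·(-0.1225+0.3651i)  (-0.2752+0.5697i)·(-0.1784+0.0551i)
Y_3^-2(R⁻¹ n̂) = +0.258201-0.131672i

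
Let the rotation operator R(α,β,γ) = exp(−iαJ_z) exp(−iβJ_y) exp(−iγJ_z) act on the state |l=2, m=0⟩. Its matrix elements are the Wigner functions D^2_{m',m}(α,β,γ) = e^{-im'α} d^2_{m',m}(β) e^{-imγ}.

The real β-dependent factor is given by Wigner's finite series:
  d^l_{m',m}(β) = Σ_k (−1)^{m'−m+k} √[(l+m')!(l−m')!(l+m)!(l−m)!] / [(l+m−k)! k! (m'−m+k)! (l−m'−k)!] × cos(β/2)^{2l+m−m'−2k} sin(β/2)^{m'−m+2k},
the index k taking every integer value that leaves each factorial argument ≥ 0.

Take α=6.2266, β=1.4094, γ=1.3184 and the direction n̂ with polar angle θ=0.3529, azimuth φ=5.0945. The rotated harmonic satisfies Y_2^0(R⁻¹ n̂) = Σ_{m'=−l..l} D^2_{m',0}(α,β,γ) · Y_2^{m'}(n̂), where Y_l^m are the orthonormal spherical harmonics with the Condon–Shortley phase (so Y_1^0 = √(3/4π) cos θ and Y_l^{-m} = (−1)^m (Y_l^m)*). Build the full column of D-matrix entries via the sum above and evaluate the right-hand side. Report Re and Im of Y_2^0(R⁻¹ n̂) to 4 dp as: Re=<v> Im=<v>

Need the full column D^2_{m',0} for m'=−2..2 at α=6.2266, β=1.4094, γ=1.3184.
cos(β/2)=0.761806, sin(β/2)=0.647805
d^2_{-2,0}: single k=2 term ⇒ +0.596559;  D = +0.592743-0.067369i
d^2_{-1,0}: k∈[1..2] ⇒ +0.701541 -0.507287 = +0.194254;  D = +0.193944-0.010986i
d^2_{0,0}: k∈[0..2] ⇒ +0.336804 -0.974177 +0.176108 = -0.461265;  D = -0.461265+0.000000i
d^2_{1,0}: k∈[0..1] ⇒ -0.701541 +0.507287 = -0.194254;  D = -0.193944-0.010986i
d^2_{2,0}: single k=0 term ⇒ +0.596559;  D = +0.592743+0.067369i
Y_2^{m'}(θ=0.3529,φ=5.0945) and Σ D·Y over m':
  (+0.5927-0.0674i)·(-0.0333+0.0319i)  (+0.1939-0.0110i)·(+0.0934+0.2325i)  (-0.4613+0.0000i)·(+0.5178+0.0000i)  (-0.1939-0.0110i)·(-0.0934+0.2325i)  (+0.5927+0.0674i)·(-0.0333-0.0319i)
Y_2^0(R⁻¹ n̂) = -0.232664+0.000000i

Re=-0.2327 Im=0.0000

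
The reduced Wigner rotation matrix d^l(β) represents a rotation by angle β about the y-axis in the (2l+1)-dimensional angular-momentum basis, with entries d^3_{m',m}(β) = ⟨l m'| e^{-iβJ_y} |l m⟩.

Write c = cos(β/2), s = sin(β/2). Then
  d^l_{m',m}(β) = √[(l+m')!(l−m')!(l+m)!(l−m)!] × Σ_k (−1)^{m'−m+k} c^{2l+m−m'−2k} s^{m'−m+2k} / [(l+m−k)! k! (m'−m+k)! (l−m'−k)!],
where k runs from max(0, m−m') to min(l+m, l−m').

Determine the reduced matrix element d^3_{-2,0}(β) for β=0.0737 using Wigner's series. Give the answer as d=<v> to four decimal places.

d^3_{-2,0}(β=0.0737) via Wigner's sum:
With c≡cos(β/2)=0.999321 and s≡sin(β/2)=0.036842, N=[1·120·6·6]^{1/2}=65.726707
k∈{2,3} keeps every argument non-negative
  k=2: (−1)^0·65.7267/(12)·0.9993^4·0.0368^2 = +0.007414
  k=3: (−1)^1·65.7267/(12)·0.9993^2·0.0368^4 = -0.000010
d^3_{-2,0}(0.0737) = +0.007414 -0.000010 = +0.007404

d=0.0074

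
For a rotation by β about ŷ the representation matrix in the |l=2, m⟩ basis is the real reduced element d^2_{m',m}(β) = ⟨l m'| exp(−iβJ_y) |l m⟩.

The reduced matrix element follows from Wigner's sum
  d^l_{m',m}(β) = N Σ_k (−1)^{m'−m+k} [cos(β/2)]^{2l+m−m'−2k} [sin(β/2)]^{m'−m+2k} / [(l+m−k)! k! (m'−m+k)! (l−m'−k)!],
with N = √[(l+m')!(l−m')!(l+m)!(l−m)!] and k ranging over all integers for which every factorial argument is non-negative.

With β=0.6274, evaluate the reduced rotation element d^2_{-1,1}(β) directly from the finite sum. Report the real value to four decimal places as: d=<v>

d=0.2494

d^2_{-1,1}(β=0.6274) via Wigner's sum:
Half-angle: c=0.951198, s=0.308580. N=√(1·6·6·1)=6.000000
Admissible k: 2..3 (factorial args all ≥0)
  k=2: (−1)^0·6.0000/(2)·0.9512^2·0.3086^2 = +0.258464
  k=3: (−1)^1·6.0000/(6)·0.9512^0·0.3086^4 = -0.009067
d^2_{-1,1}(0.6274) = +0.258464 -0.009067 = +0.249396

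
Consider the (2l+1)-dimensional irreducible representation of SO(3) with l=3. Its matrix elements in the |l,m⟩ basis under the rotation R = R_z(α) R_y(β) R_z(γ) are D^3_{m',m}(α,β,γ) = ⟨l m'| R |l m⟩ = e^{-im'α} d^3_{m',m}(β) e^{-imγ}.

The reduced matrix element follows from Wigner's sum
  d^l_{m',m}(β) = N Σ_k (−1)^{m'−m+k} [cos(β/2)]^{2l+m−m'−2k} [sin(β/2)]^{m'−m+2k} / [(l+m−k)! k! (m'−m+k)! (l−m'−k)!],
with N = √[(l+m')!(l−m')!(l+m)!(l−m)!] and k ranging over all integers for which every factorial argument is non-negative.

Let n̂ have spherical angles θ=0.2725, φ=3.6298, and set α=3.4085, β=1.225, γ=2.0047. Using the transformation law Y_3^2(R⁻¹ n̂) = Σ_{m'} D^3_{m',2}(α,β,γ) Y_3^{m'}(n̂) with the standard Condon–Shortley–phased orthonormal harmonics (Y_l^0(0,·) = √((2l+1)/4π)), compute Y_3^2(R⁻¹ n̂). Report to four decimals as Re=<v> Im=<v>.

Need the full column D^3_{m',2} for m'=−3..3 at α=3.4085, β=1.225, γ=2.0047.
cos(β/2)=0.818213, sin(β/2)=0.574915
d^3_{-3,2}: single k=5 term ⇒ +0.125881;  D = +0.125598-0.008438i
d^3_{-2,2}: k∈[4..5] ⇒ +0.365693 -0.036109 = +0.329584;  D = -0.311371+0.108043i
d^3_{-1,2}: k∈[3..4] ⇒ +0.658325 -0.162511 = +0.495813;  D = +0.408960-0.280325i
d^3_{0,2}: k∈[2..3] ⇒ +0.811398 -0.400597 = +0.410801;  D = -0.265583+0.313405i
d^3_{1,2}: k∈[1..2] ⇒ +0.666709 -0.658325 = +0.008384;  D = +0.003541-0.007600i
d^3_{2,2}: k∈[0..1] ⇒ +0.300054 -0.740701 = -0.440647;  D = +0.074191-0.434357i
d^3_{3,2}: single k=0 term ⇒ -0.516430;  D = +0.050392+0.513966i
Y_3^{m'}(θ=0.2725,φ=3.6298) and Σ D·Y over m':
  (+0.1256-0.0084i)·(-0.0009+0.0081i)  (-0.3114+0.1080i)·(+0.0399-0.0591i)  (+0.4090-0.2803i)·(-0.2795+0.1484i)  (-0.2656+0.3134i)·(+0.5886+0.0000i)  (+0.0035-0.0076i)·(+0.2795+0.1484i)  (+0.0742-0.4344i)·(+0.0399+0.0591i)  (+0.0504+0.5140i)·(+0.0009+0.0081i)
Y_3^2(R⁻¹ n̂) = -0.208481+0.333540i

Re=-0.2085 Im=0.3335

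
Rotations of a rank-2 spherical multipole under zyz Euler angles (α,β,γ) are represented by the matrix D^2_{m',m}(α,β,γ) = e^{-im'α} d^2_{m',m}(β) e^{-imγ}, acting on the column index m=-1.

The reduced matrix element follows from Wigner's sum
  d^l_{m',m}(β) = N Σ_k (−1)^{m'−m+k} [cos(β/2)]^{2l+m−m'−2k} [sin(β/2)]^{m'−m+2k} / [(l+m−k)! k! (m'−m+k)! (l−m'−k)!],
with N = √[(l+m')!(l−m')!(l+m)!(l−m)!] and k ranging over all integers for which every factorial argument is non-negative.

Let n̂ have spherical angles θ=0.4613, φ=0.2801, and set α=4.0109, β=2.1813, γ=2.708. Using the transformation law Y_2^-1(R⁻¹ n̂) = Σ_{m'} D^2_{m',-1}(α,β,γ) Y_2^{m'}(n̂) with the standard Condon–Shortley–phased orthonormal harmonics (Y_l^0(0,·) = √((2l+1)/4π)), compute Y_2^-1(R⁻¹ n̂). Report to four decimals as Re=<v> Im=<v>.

Re=-0.3641 Im=-0.0034

Need the full column D^2_{m',-1} for m'=−2..2 at α=4.0109, β=2.1813, γ=2.708.
cos(β/2)=0.461909, sin(β/2)=0.886927
d^2_{-2,-1}: single k=1 term ⇒ +0.174818;  D = -0.045917-0.168680i
d^2_{-1,-1}: k∈[0..1] ⇒ +0.045522 -0.503512 = -0.457990;  D = -0.415199-0.193298i
d^2_{0,-1}: k∈[0..1] ⇒ -0.214108 +0.789398 = +0.575290;  D = -0.522054+0.241699i
d^2_{1,-1}: k∈[0..1] ⇒ +0.503512 -0.618803 = -0.115290;  D = -0.030518+0.111178i
d^2_{2,-1}: single k=0 term ⇒ -0.644541;  D = -0.364685-0.531449i
Y_2^{m'}(θ=0.4613,φ=0.2801) and Σ D·Y over m':
  (-0.0459-0.1687i)·(+0.0648-0.0407i)  (-0.4152-0.1933i)·(+0.2959-0.0851i)  (-0.5221+0.2417i)·(+0.4433+0.0000i)  (-0.0305+0.1112i)·(-0.2959-0.0851i)  (-0.3647-0.5314i)·(+0.0648+0.0407i)
Y_2^-1(R⁻¹ n̂) = -0.364135-0.003364i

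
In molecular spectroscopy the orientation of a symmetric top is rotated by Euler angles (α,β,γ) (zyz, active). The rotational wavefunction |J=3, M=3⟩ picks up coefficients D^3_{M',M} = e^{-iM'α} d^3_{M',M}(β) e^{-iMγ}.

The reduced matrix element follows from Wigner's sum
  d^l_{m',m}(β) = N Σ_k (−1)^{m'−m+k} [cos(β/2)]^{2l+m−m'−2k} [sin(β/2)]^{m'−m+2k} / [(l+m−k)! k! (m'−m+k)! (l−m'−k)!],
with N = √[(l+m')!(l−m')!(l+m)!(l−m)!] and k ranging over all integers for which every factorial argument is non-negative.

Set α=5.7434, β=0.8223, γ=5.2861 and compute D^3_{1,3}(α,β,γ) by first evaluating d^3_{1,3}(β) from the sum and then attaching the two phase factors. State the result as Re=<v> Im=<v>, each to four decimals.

Re=-0.4041 Im=-0.1658

First d^3_{1,3}(β=0.8223), then the phase factors e^{-i(1)α} and e^{-i(3)γ}:
With c≡cos(β/2)=0.916662 and s≡sin(β/2)=0.399664, N=[24·2·720·1]^{1/2}=185.903201
Admissible k: 2..2 (factorial args all ≥0)
  k=2: (−1)^0·185.9032/(48)·0.9167^4·0.3997^2 = +0.436789
d^3_{1,3}(0.8223) = +0.436789
Attach z-rotation phases: D = e^{-i(1)(5.7434)}·(+0.436789)·e^{-i(3)(5.2861)} = -0.404082-0.165839i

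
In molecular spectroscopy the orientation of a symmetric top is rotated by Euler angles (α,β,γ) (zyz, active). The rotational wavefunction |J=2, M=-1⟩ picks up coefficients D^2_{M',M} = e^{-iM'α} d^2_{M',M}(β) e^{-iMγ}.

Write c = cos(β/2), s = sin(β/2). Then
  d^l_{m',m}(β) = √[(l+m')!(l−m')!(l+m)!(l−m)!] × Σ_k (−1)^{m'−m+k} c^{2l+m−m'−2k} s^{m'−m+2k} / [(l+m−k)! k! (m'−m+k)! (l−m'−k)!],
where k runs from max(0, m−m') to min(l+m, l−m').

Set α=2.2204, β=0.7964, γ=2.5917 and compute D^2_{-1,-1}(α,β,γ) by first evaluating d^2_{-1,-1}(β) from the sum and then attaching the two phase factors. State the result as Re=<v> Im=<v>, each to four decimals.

Re=0.0337 Im=-0.3370

Split into d^2_{-1,-1}(β=0.7964) × two z-phases.
With c≡cos(β/2)=0.921760 and s≡sin(β/2)=0.387760, N=[1·6·1·6]^{1/2}=6.000000
k∈{0,1} keeps every argument non-negative
  k=0: (−1)^0·6.0000/(6)·0.9218^4·0.3878^0 = +0.721892
  k=1: (−1)^1·6.0000/(2)·0.9218^2·0.3878^2 = -0.383251
d^2_{-1,-1}(0.7964) = +0.721892 -0.383251 = +0.338641
D = (-0.604871+0.796324i)·(+0.338641)·(-0.852581+0.522596i) = +0.033710-0.336959i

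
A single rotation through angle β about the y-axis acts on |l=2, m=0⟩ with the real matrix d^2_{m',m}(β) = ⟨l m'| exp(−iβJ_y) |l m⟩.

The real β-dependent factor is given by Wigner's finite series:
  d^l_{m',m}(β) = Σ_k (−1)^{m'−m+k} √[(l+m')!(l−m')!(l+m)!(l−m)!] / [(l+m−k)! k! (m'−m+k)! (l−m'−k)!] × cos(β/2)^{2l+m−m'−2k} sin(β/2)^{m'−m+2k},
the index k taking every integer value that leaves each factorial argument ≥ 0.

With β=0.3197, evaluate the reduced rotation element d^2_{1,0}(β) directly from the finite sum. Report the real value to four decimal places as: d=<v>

d=-0.3654

d^2_{1,0}(β=0.3197) via Wigner's sum:
c=cos(0.3197/2)=0.987251, s=sin(0.3197/2)=0.159170; N=√[6·1·2·2]=4.898979
k: max(0,(0)−(1))=0 … min(2+(0),2−(1))=1
  k=0: (−1)^1·4.8990/(2)·0.9873^3·0.1592^1 = -0.375163
  k=1: (−1)^2·4.8990/(2)·0.9873^1·0.1592^3 = +0.009752
d^2_{1,0}(0.3197) = -0.375163 +0.009752 = -0.365411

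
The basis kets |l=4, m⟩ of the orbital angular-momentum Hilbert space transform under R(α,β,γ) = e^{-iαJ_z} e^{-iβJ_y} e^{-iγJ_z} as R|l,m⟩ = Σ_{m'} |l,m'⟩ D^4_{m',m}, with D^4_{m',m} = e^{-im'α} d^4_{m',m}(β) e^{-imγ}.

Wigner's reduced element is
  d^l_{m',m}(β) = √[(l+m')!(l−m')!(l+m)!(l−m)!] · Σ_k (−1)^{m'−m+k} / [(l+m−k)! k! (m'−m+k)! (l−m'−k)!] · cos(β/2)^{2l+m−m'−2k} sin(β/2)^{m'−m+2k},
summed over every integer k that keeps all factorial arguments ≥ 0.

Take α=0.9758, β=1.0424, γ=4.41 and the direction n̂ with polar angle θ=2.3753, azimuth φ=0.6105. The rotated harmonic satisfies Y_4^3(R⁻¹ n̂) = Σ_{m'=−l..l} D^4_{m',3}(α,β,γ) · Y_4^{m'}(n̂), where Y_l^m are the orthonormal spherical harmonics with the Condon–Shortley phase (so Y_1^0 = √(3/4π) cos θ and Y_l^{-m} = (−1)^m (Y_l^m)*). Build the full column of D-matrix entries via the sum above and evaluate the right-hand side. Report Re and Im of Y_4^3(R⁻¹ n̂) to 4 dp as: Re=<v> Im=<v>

Re=-0.0325 Im=0.2292

Need the full column D^4_{m',3} for m'=−4..4 at α=0.9758, β=1.0424, γ=4.41.
cos(β/2)=0.867222, sin(β/2)=0.497921
d^4_{-4,3}: single k=7 term ⇒ +0.018612;  D = -0.018523-0.001821i
d^4_{-3,3}: k∈[6..7] ⇒ +0.080227 -0.003778 = +0.076449;  D = -0.048838+0.058816i
d^4_{-2,3}: k∈[5..6] ⇒ +0.224068 -0.024622 = +0.199446;  D = +0.055659+0.191522i
d^4_{-1,3}: k∈[4..5] ⇒ +0.459921 -0.090969 = +0.368952;  D = +0.351120+0.113314i
d^4_{0,3}: k∈[3..4] ⇒ +0.716470 -0.236188 = +0.480282;  D = +0.378348-0.295844i
d^4_{1,3}: k∈[2..3] ⇒ +0.837094 -0.459921 = +0.377173;  D = -0.025866-0.376285i
d^4_{2,3}: k∈[1..2] ⇒ +0.687286 -0.679703 = +0.007583;  D = -0.006557-0.003810i
d^4_{3,3}: k∈[0..1] ⇒ +0.319922 -0.738247 = -0.418326;  D = +0.376783-0.181745i
d^4_{4,3}: single k=0 term ⇒ -0.519540;  D = +0.075357-0.514045i
Y_4^{m'}(θ=2.3753,φ=0.6105) and Σ D·Y over m':
  (-0.0185-0.0018i)·(-0.0783-0.0659i)  (-0.0488+0.0588i)·(+0.0775+0.2906i)  (+0.0557+0.1915i)·(+0.1452-0.3980i)  (+0.3511+0.1133i)·(-0.1227+0.0859i)  (+0.3783-0.2958i)·(-0.3323+0.0000i)  (-0.0259-0.3763i)·(+0.1227+0.0859i)  (-0.0066-0.0038i)·(+0.1452+0.3980i)  (+0.3768-0.1817i)·(-0.0775+0.2906i)  (+0.0754-0.5140i)·(-0.0783+0.0659i)
Y_4^3(R⁻¹ n̂) = -0.032521+0.229179i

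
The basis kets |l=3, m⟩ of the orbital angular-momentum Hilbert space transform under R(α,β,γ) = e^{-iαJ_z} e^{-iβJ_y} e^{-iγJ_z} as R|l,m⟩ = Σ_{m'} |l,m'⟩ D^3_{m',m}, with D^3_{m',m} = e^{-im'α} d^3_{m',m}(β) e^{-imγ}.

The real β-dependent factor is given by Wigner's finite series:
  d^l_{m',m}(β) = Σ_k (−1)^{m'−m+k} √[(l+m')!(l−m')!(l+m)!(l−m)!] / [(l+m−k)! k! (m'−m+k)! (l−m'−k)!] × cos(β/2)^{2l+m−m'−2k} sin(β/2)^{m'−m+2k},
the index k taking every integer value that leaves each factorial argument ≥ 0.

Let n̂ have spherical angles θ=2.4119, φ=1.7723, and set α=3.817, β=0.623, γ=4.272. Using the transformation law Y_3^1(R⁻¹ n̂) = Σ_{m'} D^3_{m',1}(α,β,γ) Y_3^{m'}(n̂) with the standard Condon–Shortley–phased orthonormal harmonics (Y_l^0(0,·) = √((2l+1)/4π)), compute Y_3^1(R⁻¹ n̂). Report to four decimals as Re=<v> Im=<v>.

Re=-0.3046 Im=-0.2821

Need the full column D^3_{m',1} for m'=−3..3 at α=3.817, β=0.623, γ=4.272.
cos(β/2)=0.951875, sin(β/2)=0.306487
d^3_{-3,1}: single k=4 term ⇒ +0.030964;  D = +0.019349+0.024174i
d^3_{-2,1}: k∈[3..4] ⇒ +0.157038 -0.008140 = +0.148898;  D = -0.145296-0.032553i
d^3_{-1,1}: k∈[2..4] ⇒ +0.462694 -0.063958 +0.000829 = +0.399565;  D = +0.358914-0.175594i
d^3_{0,1}: k∈[1..3] ⇒ +0.829663 -0.258040 +0.008917 = +0.580540;  D = -0.247479+0.525149i
d^3_{1,1}: k∈[0..2] ⇒ +0.743840 -0.616926 +0.047969 = +0.174882;  D = -0.040723-0.170075i
d^3_{2,1}: k∈[0..1] ⇒ -0.757375 +0.157038 = -0.600337;  D = -0.474125-0.368253i
d^3_{3,1}: single k=0 term ⇒ +0.298668;  D = -0.298634+0.004491i
Y_3^{m'}(θ=2.4119,φ=1.7723) and Σ D·Y over m':
  (+0.0193+0.0242i)·(+0.0703+0.1017i)  (-0.1453-0.0326i)·(+0.3114-0.1328i)  (+0.3589-0.1756i)·(-0.0767-0.3753i)  (-0.2475+0.5251i)·(+0.0618+0.0000i)  (-0.0407-0.1701i)·(+0.0767-0.3753i)  (-0.4741-0.3683i)·(+0.3114+0.1328i)  (-0.2986+0.0045i)·(-0.0703+0.1017i)
Y_3^1(R⁻¹ n̂) = -0.304555-0.282055i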